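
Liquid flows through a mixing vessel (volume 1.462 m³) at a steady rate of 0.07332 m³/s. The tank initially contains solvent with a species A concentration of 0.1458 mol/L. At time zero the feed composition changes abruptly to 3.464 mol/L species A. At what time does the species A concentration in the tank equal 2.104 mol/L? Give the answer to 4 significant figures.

17.79 s

Transient balance on the dissolved component: V dC/dt = Q(C_in − C), so τ = V/Q = 19.9400 s.
C(t) = C_in + (C₀ − C_in) e^(−t/τ). Set C = 2.104 and solve for t:
e^(−t/τ) = (C − C_in)/(C₀ − C_in) = (2.104 − 3.464)/(0.1458 − 3.464) = 0.409861
t = −τ ln(…) = 19.9400 × 0.891938 = 17.7852 s.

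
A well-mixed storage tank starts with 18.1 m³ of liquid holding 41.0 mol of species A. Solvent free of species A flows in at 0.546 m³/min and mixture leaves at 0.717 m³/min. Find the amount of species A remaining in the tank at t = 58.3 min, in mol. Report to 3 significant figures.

1.43 mol

Let m(t) be the amount of species A. Volume: V(t) = V₀ + (Q_in − Q_out) t = 18.1 − 0.17100 t; V(58.3) = 8.1307 m³.
Species balance (pure solvent in): dm/dt = −Q_out · m/V(t).
dm/m = −Q_out dt/(V₀ − 0.17100 t); integrating gives ln(m/m₀) = −(Q_out/(Q_in−Q_out)) ln(V/V₀).
m = m₀ (V₀/V)^(Q_out/(Q_in−Q_out)) = 41.0 × (18.1/8.1307)^(-4.1930) = 1.4306 mol.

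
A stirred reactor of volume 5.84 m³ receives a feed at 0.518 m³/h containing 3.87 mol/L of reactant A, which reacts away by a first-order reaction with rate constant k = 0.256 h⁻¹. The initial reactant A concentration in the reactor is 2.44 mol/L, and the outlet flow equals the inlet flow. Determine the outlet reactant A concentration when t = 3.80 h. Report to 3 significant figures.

Accumulation = in − out − consumed: V dC/dt = Q C_in − Q C − k V C.
This is linear with rate a = Q/V + k = 0.34470 h⁻¹.
C_ss = Q C_in/(Q + kV) = 0.99584 mol/L; C(t) = C_ss + (C₀ − C_ss) e^(−a t).
C(3.80) = 0.99584 + (1.4442)·e^(−0.34470·3.80) = 0.99584 + (1.4442)·0.26986 = 1.3856 mol/L.

1.39 mol/L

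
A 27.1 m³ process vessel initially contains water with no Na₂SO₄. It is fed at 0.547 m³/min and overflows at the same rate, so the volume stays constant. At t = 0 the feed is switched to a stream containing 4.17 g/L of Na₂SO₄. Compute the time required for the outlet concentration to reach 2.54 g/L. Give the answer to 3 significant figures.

Accumulation = in − out for the solute gives V dC/dt = Q(C_in − C), so τ = V/Q = 49.543 min.
C(t) = C_in + (C₀ − C_in) e^(−t/τ). Set C = 2.54 and solve for t:
e^(−t/τ) = (C − C_in)/(C₀ − C_in) = (2.54 − 4.17)/(0 − 4.17) = 0.39089
t = −τ ln(…) = 49.543 × 0.93934 = 46.537 min.

46.5 min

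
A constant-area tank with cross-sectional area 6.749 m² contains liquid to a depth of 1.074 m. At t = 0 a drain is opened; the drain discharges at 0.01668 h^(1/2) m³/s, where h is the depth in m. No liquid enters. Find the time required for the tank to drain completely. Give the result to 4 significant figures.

Accumulation of liquid (constant cross-section A): A dh/dt = −0.01668 √h.
Separate and integrate: 2(√h − √h₀) = −(0.01668/A) t.
Tank is empty when √h = 0: t_empty = 2A√h₀/0.01668.
t_empty = 2·6.749·√1.074/0.01668 = 13.4980·1.03634/0.01668 = 838.640 s.

838.6 s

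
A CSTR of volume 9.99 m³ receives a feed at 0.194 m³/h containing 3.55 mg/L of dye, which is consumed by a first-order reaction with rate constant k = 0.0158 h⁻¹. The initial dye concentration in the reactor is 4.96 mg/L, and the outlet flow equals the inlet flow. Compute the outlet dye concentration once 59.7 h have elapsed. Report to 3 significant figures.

2.32 mg/L

Accumulation = in − out − consumed: V dC/dt = Q C_in − Q C − k V C.
dC/dt = (Q/V) C_in − (Q/V + k) C; effective rate a = Q/V + k = 0.019419 + 0.0158 = 0.035219 h⁻¹.
C_ss = Q C_in/(Q + kV) = 1.9574 mg/L; C(t) = C_ss + (C₀ − C_ss) e^(−a t).
C(59.7) = 1.9574 + (3.0026)·e^(−0.035219·59.7) = 1.9574 + (3.0026)·0.12214 = 2.3241 mg/L.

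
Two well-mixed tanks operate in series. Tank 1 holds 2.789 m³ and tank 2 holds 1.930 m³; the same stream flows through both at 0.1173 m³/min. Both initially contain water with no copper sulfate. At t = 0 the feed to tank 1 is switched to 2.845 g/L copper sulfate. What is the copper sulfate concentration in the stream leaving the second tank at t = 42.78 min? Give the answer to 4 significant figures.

Species balance on tank i: dCᵢ/dt = (Cᵢ₋₁ − Cᵢ)/τᵢ with τᵢ = Vᵢ/Q.
τ₁ = 2.789/0.1173 = 23.7766 min; τ₂ = 1.930/0.1173 = 16.4535 min.
Solving the cascade with C₁(0)=C₂(0)=0 gives C₂(t) = C_in[1 − (τ₁ e^(−t/τ₁) − τ₂ e^(−t/τ₂))/(τ₁ − τ₂)].
At t = 42.78: e^(−t/τ₁) = 0.165424, e^(−t/τ₂) = 0.0742700.
C₂ = 2.845·[1 − (23.7766·0.165424 − 16.4535·0.0742700)/(7.32310)] = 2.845·0.629772 = 1.79170 g/L.

1.792 g/L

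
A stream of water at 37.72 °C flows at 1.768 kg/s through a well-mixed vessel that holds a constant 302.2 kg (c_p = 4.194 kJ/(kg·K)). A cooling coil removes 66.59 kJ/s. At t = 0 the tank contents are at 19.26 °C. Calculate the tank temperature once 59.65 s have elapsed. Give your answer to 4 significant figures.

M c_p dT/dt = ṁ c_p (T_in − T) − Q̇.
τ = M/ṁ = 170.928 s; T_ss = T_in − Q̇/(ṁ c_p) = 37.72 − 66.59/(1.768·4.194) = 28.7395 °C.
Integrating: T(t) = T_ss + (T₀ − T_ss) e^(−t/τ).
T(59.65) = 28.7395 + (-9.47955)·e^(−59.65/170.928) = 28.7395 + (-9.47955)·0.705409 = 22.0526 °C.

22.05 °C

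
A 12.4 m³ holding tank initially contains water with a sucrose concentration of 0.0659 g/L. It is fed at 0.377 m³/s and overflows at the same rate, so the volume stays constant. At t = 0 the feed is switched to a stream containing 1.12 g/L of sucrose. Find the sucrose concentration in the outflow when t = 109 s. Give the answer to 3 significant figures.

Transient balance on the dissolved component: V dC/dt = Q(C_in − C).
Time constant τ = V/Q = 12.4/0.377 = 32.891 s.
C approaches C_in exponentially: C(t) = C_in + (C₀ − C_in) e^(−t/τ).
C(109) = 1.12 + (0.0659 − 1.12)·e^(−109/32.891) = 1.12 + (-1.0541)·0.036372 = 1.0817 g/L.

1.08 g/L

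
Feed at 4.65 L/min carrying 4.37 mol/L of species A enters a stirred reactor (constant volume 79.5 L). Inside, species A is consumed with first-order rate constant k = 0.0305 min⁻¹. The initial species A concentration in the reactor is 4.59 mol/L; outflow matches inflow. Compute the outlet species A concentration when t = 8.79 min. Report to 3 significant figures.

3.66 mol/L

V dC/dt = Q(C_in − C) − k V C.
This is linear with rate a = Q/V + k = 0.088991 min⁻¹.
C_ss = Q C_in/(Q + kV) = 2.8723 mol/L; C(t) = C_ss + (C₀ − C_ss) e^(−a t).
C(8.79) = 2.8723 + (1.7177)·e^(−0.088991·8.79) = 2.8723 + (1.7177)·0.45739 = 3.6579 mol/L.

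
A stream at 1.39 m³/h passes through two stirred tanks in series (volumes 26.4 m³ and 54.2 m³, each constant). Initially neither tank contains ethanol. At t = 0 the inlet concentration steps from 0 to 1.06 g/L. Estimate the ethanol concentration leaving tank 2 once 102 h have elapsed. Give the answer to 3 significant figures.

Time constants: τᵢ = Vᵢ/Q for each well-mixed tank.
τ₁ = 26.4/1.39 = 18.993 h; τ₂ = 54.2/1.39 = 38.993 h.
Tank 1: C₁ = C_in(1 − e^(−t/τ₁)). Tank 2 (τ₁ ≠ τ₂): C₂ = C_in[1 − (τ₁ e^(−t/τ₁) − τ₂ e^(−t/τ₂))/(τ₁ − τ₂)].
At t = 102: e^(−t/τ₁) = 0.0046520, e^(−t/τ₂) = 0.073104.
C₂ = 1.06·[1 − (18.993·0.0046520 − 38.993·0.073104)/(-20.000)] = 1.06·0.86189 = 0.91360 g/L.

0.914 g/L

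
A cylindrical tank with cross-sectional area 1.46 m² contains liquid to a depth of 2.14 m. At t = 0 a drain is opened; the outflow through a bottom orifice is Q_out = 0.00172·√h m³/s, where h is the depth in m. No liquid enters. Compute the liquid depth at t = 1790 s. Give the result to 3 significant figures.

0.167 m

A dh/dt = −Q_out = −0.00172 √h.
This is separable: 2 d(√h)/dt = −0.00172/A, so √h = √h₀ − (0.00172/(2A)) t.
√h = √2.14 − 0.00172·1790/(2·1.46) = 1.4629 − 1.0544 = 0.40849.
h = 0.40849² = 0.16686 m.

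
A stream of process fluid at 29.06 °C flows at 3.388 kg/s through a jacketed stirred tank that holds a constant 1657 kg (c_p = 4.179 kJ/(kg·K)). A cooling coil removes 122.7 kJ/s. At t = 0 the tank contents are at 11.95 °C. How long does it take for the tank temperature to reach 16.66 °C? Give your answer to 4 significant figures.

399.1 s

M c_p dT/dt = ṁ c_p (T_in − T) − Q̇.
τ = M/ṁ = 489.079 s; T_ss = T_in − Q̇/(ṁ c_p) = 20.3938 °C.
T(t) = T_ss + (T₀ − T_ss) e^(−t/τ). Set T = 16.66:
e^(−t/τ) = (16.66 − 20.3938)/(11.95 − 20.3938) = 0.442194
t = −489.079 · ln(0.442194) = 399.092 s.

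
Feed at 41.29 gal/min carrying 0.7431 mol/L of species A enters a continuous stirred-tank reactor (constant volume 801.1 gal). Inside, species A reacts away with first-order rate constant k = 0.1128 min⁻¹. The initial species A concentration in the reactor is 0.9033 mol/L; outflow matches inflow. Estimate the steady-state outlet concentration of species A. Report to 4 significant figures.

Species balance: V dC/dt = Q C_in − Q C − k V C.
Steady state (dC/dt = 0): C_ss = Q C_in/(Q + kV) = C_in/(1 + kV/Q).
C_ss = 41.29·0.7431/(41.29 + 0.1128·801.1) = 30.6826/131.654 = 0.233055 mol/L.

0.2331 mol/L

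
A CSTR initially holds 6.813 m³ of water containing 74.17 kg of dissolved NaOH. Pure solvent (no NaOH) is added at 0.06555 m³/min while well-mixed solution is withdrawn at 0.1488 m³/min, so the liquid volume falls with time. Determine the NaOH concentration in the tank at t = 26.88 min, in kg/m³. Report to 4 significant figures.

7.957 kg/m³

Let m(t) be the amount of NaOH. Volume: V(t) = V₀ + (Q_in − Q_out) t = 6.813 − 0.0832500 t; V(26.88) = 4.57524 m³.
Species balance (pure solvent in): dm/dt = −Q_out · m/V(t).
Separate: dm/m = −Q_out dt/V(t) ⇒ ln(m/m₀) = −(Q_out/(Q_in−Q_out)) ln(V/V₀).
m = m₀ (V₀/V)^(Q_out/(Q_in−Q_out)) = 74.17 × (6.813/4.57524)^(-1.78739) = 36.4037 kg.
C = m/V = 36.4037/4.57524 = 7.95667 kg/m³.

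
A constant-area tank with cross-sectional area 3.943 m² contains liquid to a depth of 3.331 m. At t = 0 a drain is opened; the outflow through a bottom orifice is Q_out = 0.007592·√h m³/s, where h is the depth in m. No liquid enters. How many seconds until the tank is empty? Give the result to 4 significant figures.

With no inflow, A dh/dt = −0.007592 √h.
∫ h^(−1/2) dh = −(0.007592/A) ∫ dt, giving 2√h = 2√h₀ − (0.007592/A) t.
Set h = 0: 2√h₀ = (0.007592/A) t_empty ⇒ t_empty = 2A√h₀/0.007592.
t_empty = 2·3.943·√3.331/0.007592 = 7.88600·1.82510/0.007592 = 1895.78 s.

1896 s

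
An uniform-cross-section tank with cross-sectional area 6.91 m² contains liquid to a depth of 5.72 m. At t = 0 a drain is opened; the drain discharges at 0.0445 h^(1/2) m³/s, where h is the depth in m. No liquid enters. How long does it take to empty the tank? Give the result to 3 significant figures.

A dh/dt = −Q_out = −0.0445 √h.
∫ h^(−1/2) dh = −(0.0445/A) ∫ dt, giving 2√h = 2√h₀ − (0.0445/A) t.
Tank is empty when √h = 0: t_empty = 2A√h₀/0.0445.
t_empty = 2·6.91·√5.72/0.0445 = 13.820·2.3917/0.0445 = 742.76 s.

743 s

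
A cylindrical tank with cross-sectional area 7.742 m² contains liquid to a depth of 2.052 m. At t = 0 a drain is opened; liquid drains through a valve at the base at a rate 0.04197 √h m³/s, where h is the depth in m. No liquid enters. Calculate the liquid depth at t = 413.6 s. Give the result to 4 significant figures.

0.09697 m

Accumulation of liquid (constant cross-section A): A dh/dt = −0.04197 √h.
∫ h^(−1/2) dh = −(0.04197/A) ∫ dt, giving 2√h = 2√h₀ − (0.04197/A) t.
√h = √2.052 − 0.04197·413.6/(2·7.742) = 1.43248 − 1.12108 = 0.311401.
h = 0.311401² = 0.0969706 m.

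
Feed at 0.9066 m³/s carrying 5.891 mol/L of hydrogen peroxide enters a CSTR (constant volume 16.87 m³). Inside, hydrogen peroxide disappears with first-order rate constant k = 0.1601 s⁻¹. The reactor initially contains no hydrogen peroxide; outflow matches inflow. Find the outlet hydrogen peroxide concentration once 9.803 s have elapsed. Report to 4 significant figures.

Species balance: V dC/dt = Q C_in − Q C − k V C.
This is linear with rate a = Q/V + k = 0.213840 s⁻¹.
C_ss = Q C_in/(Q + kV) = 1.48047 mol/L; C(t) = C_ss + (C₀ − C_ss) e^(−a t).
C(9.803) = 1.48047 + (-1.48047)·e^(−0.213840·9.803) = 1.48047 + (-1.48047)·0.122913 = 1.29850 mol/L.

1.299 mol/L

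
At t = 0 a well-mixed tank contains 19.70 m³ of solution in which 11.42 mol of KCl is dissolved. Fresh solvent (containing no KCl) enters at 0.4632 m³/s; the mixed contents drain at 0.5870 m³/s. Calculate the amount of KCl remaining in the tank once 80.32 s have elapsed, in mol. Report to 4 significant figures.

0.4080 mol

Let m(t) be the amount of KCl. Volume: V(t) = V₀ + (Q_in − Q_out) t = 19.70 − 0.123800 t; V(80.32) = 9.75638 m³.
Solute balance: dm/dt = 0 − Q_out C = −Q_out m/V(t).
Separate: dm/m = −Q_out dt/V(t) ⇒ ln(m/m₀) = −(Q_out/(Q_in−Q_out)) ln(V/V₀).
m = m₀ (V₀/V)^(Q_out/(Q_in−Q_out)) = 11.42 × (19.70/9.75638)^(-4.74152) = 0.408002 mol.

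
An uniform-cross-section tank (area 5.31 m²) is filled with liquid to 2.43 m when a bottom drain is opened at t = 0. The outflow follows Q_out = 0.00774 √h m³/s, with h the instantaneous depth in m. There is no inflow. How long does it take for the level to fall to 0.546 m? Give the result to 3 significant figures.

1130 s

A dh/dt = −Q_out = −0.00774 √h.
This is separable: 2 d(√h)/dt = −0.00774/A, so √h = √h₀ − (0.00774/(2A)) t.
t = 2A(√h₀ − √h)/0.00774 = 2·5.31·(√2.43 − √0.546)/0.00774
  = 10.620 × (1.5588 − 0.73892) / 0.00774 = 1125.0 s.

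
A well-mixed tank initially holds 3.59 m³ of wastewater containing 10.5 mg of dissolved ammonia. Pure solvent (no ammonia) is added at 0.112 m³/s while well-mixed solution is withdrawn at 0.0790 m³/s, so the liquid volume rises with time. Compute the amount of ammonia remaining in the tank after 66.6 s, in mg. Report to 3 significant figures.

Let m(t) be the amount of ammonia. Volume: V(t) = V₀ + (Q_in − Q_out) t = 3.59 + 0.033000 t; V(66.6) = 5.7878 m³.
No ammonia enters, so dm/dt = −Q_out · (m/V).
Separate: dm/m = −Q_out dt/V(t) ⇒ ln(m/m₀) = −(Q_out/(Q_in−Q_out)) ln(V/V₀).
m = m₀ (V₀/V)^(Q_out/(Q_in−Q_out)) = 10.5 × (3.59/5.7878)^(2.3939) = 3.3469 mg.

3.35 mg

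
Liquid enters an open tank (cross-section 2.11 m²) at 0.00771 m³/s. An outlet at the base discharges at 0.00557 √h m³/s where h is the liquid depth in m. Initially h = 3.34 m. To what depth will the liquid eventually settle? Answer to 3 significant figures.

1.92 m

Mass balance (ρ constant): A dh/dt = Q_in − 0.00557 √h. At steady state dh/dt = 0:
Q_in = 0.00557 √h_ss ⇒ √h_ss = 0.00771/0.00557 = 1.3842.
h_ss = 1.3842² = 1.9160 m. (Since h₀ = 3.34 m > h_ss, the level will fall toward this value.)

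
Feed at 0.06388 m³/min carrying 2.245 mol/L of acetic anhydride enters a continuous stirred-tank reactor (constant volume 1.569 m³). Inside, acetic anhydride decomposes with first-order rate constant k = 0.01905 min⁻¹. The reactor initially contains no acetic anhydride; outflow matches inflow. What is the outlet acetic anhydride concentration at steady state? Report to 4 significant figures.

1.529 mol/L

V dC/dt = Q(C_in − C) − k V C.
At steady state: 0 = Q C_in − (Q + kV) C_ss, so C_ss = Q C_in/(Q + kV).
C_ss = 0.06388·2.245/(0.06388 + 0.01905·1.569) = 0.143411/0.0937695 = 1.52940 mol/L.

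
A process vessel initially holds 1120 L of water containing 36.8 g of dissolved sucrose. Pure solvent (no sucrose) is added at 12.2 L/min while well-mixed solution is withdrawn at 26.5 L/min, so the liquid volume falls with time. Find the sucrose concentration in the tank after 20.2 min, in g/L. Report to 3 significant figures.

0.0255 g/L

Total volume: dV/dt = Q_in − Q_out = -14.300 L/min, so V(t) = 1120 − 14.300 t and V(20.2) = 831.14 L.
Solute balance: dm/dt = 0 − Q_out C = −Q_out m/V(t).
Separate: dm/m = −Q_out dt/V(t) ⇒ ln(m/m₀) = −(Q_out/(Q_in−Q_out)) ln(V/V₀).
m = m₀ (V₀/V)^(Q_out/(Q_in−Q_out)) = 36.8 × (1120/831.14)^(-1.8531) = 21.173 g.
C = m/V = 21.173/831.14 = 0.025475 g/L.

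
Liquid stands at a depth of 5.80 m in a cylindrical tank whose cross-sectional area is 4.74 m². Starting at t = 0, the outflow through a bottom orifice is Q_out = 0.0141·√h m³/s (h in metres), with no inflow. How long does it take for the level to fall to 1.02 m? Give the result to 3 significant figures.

940 s

A dh/dt = −Q_out = −0.0141 √h.
∫ h^(−1/2) dh = −(0.0141/A) ∫ dt, giving 2√h = 2√h₀ − (0.0141/A) t.
t = 2A(√h₀ − √h)/0.0141 = 2·4.74·(√5.80 − √1.02)/0.0141
  = 9.4800 × (2.4083 − 1.0100) / 0.0141 = 940.18 s.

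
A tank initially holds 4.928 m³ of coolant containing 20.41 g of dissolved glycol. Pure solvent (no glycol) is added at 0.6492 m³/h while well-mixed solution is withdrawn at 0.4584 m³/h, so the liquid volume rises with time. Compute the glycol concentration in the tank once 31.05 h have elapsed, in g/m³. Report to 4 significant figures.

Total volume: dV/dt = Q_in − Q_out = 0.190800 m³/h, so V(t) = 4.928 + 0.190800 t and V(31.05) = 10.8523 m³.
No glycol enters, so dm/dt = −Q_out · (m/V).
Separate: dm/m = −Q_out dt/V(t) ⇒ ln(m/m₀) = −(Q_out/(Q_in−Q_out)) ln(V/V₀).
m = m₀ (V₀/V)^(Q_out/(Q_in−Q_out)) = 20.41 × (4.928/10.8523)^(2.40252) = 3.06291 g.
C = m/V = 3.06291/10.8523 = 0.282235 g/m³.

0.2822 g/m³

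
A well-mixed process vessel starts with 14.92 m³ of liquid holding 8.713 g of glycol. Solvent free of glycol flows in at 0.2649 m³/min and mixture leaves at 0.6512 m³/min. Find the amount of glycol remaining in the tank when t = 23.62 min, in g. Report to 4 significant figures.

1.770 g

Let m(t) be the amount of glycol. Volume: V(t) = V₀ + (Q_in − Q_out) t = 14.92 − 0.386300 t; V(23.62) = 5.79559 m³.
No glycol enters, so dm/dt = −Q_out · (m/V).
Separate: dm/m = −Q_out dt/V(t) ⇒ ln(m/m₀) = −(Q_out/(Q_in−Q_out)) ln(V/V₀).
m = m₀ (V₀/V)^(Q_out/(Q_in−Q_out)) = 8.713 × (14.92/5.79559)^(-1.68574) = 1.76964 g.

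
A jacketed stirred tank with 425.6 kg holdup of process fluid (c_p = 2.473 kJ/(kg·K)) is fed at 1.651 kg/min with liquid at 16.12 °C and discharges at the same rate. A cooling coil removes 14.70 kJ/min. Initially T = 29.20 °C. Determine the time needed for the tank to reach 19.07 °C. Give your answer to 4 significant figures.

M c_p dT/dt = ṁ c_p (T_in − T) − Q̇.
τ = M/ṁ = 257.783 min; T_ss = T_in − Q̇/(ṁ c_p) = 12.5196 °C.
T(t) = T_ss + (T₀ − T_ss) e^(−t/τ). Set T = 19.07:
e^(−t/τ) = (19.07 − 12.5196)/(29.20 − 12.5196) = 0.392699
t = −257.783 · ln(0.392699) = 240.953 min.

241.0 min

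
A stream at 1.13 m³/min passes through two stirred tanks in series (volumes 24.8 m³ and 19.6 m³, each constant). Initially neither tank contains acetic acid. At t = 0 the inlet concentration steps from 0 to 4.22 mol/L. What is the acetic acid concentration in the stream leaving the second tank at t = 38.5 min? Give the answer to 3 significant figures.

Each tank obeys Vᵢ dCᵢ/dt = Q(Cᵢ₋₁ − Cᵢ), so τᵢ = Vᵢ/Q.
τ₁ = 24.8/1.13 = 21.947 min; τ₂ = 19.6/1.13 = 17.345 min.
Solving the cascade with C₁(0)=C₂(0)=0 gives C₂(t) = C_in[1 − (τ₁ e^(−t/τ₁) − τ₂ e^(−t/τ₂))/(τ₁ − τ₂)].
At t = 38.5: e^(−t/τ₁) = 0.17304, e^(−t/τ₂) = 0.10865.
C₂ = 4.22·[1 − (21.947·0.17304 − 17.345·0.10865)/(4.6018)] = 4.22·0.58425 = 2.4655 mol/L.

2.47 mol/L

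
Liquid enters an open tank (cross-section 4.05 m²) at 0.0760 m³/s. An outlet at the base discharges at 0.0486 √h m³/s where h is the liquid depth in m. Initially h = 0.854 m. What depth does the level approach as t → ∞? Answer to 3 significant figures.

2.45 m

A dh/dt = Q_in − 0.0486 √h. Steady state requires inflow = outflow:
Q_in = 0.0486 √h_ss ⇒ √h_ss = 0.0760/0.0486 = 1.5638.
h_ss = 1.5638² = 2.4454 m. (Since h₀ = 0.854 m < h_ss, the level will rise toward this value.)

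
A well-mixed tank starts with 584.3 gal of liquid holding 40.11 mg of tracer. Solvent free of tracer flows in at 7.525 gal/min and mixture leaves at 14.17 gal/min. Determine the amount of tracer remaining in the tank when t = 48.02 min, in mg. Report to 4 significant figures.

7.443 mg

Total volume: dV/dt = Q_in − Q_out = -6.64500 gal/min, so V(t) = 584.3 − 6.64500 t and V(48.02) = 265.207 gal.
No tracer enters, so dm/dt = −Q_out · (m/V).
Separate: dm/m = −Q_out dt/V(t) ⇒ ln(m/m₀) = −(Q_out/(Q_in−Q_out)) ln(V/V₀).
m = m₀ (V₀/V)^(Q_out/(Q_in−Q_out)) = 40.11 × (584.3/265.207)^(-2.13243) = 7.44253 mg.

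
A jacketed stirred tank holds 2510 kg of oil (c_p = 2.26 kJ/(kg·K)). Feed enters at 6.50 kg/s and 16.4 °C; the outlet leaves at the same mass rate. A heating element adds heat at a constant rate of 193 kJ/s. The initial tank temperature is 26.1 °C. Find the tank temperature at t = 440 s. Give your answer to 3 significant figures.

M c_p dT/dt = ṁ c_p (T_in − T) + Q̇.
Rearrange: dT/dt = (T_ss − T)/τ with τ = M/ṁ = 386.15 s and T_ss = T_in + Q̇/(ṁ c_p) = 29.538 °C.
Solution: T(t) = T_ss + (T₀ − T_ss) e^(−t/τ).
T(440) = 29.538 + (-3.4382)·e^(−440/386.15) = 29.538 + (-3.4382)·0.32000 = 28.438 °C.

28.4 °C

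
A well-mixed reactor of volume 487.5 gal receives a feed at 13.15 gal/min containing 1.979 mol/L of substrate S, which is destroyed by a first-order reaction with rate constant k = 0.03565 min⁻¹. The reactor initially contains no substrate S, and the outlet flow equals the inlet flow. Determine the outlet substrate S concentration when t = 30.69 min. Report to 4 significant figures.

Accumulation = in − out − consumed: V dC/dt = Q C_in − Q C − k V C.
This is linear with rate a = Q/V + k = 0.0626244 min⁻¹.
C_ss = Q C_in/(Q + kV) = 0.852420 mol/L; C(t) = C_ss + (C₀ − C_ss) e^(−a t).
C(30.69) = 0.852420 + (-0.852420)·e^(−0.0626244·30.69) = 0.852420 + (-0.852420)·0.146323 = 0.727692 mol/L.

0.7277 mol/L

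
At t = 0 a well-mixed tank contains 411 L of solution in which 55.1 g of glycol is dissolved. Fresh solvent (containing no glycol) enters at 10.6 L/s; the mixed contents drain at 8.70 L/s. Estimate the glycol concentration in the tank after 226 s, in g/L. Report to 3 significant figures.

0.00248 g/L

Total volume: dV/dt = Q_in − Q_out = 1.9000 L/s, so V(t) = 411 + 1.9000 t and V(226) = 840.40 L.
No glycol enters, so dm/dt = −Q_out · (m/V).
Separate: dm/m = −Q_out dt/V(t) ⇒ ln(m/m₀) = −(Q_out/(Q_in−Q_out)) ln(V/V₀).
m = m₀ (V₀/V)^(Q_out/(Q_in−Q_out)) = 55.1 × (411/840.40)^(4.5789) = 2.0832 g.
C = m/V = 2.0832/840.40 = 0.0024788 g/L.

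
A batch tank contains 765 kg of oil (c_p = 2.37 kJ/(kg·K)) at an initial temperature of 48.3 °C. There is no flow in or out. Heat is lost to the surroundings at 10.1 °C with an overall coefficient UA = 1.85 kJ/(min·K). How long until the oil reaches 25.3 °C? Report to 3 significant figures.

903 min

Unsteady energy balance on the tank contents: M c_p dT/dt = −UA(T − T_amb).
τ = M c_p/UA = 980.03 min; T_ss = T_amb = 10.100 °C.
T(t) = T_ss + (T₀ − T_ss)e^(−t/τ); set T = 25.3:
t = −τ ln[(T − T_ss)/(T₀ − T_ss)] = −980.03 · ln(0.39791) = 903.13 min.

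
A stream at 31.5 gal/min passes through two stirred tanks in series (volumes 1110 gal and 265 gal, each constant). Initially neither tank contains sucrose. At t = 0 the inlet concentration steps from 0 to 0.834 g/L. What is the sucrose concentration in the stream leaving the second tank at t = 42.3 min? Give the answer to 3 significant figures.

0.506 g/L

Time constants: τᵢ = Vᵢ/Q for each well-mixed tank.
τ₁ = 1110/31.5 = 35.238 min; τ₂ = 265/31.5 = 8.4127 min.
Solving the cascade with C₁(0)=C₂(0)=0 gives C₂(t) = C_in[1 − (τ₁ e^(−t/τ₁) − τ₂ e^(−t/τ₂))/(τ₁ − τ₂)].
At t = 42.3: e^(−t/τ₁) = 0.30107, e^(−t/τ₂) = 0.0065512.
C₂ = 0.834·[1 − (35.238·0.30107 − 8.4127·0.0065512)/(26.825)] = 0.834·0.60656 = 0.50587 g/L.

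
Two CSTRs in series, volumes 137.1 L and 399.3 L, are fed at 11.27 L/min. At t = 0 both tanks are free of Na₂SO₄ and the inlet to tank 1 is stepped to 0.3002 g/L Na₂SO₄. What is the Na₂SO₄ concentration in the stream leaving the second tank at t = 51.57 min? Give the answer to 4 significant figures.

Species balance on tank i: dCᵢ/dt = (Cᵢ₋₁ − Cᵢ)/τᵢ with τᵢ = Vᵢ/Q.
τ₁ = 137.1/11.27 = 12.1650 min; τ₂ = 399.3/11.27 = 35.4303 min.
Tank 1: C₁ = C_in(1 − e^(−t/τ₁)). Tank 2 (τ₁ ≠ τ₂): C₂ = C_in[1 − (τ₁ e^(−t/τ₁) − τ₂ e^(−t/τ₂))/(τ₁ − τ₂)].
At t = 51.57: e^(−t/τ₁) = 0.0144192, e^(−t/τ₂) = 0.233276.
C₂ = 0.3002·[1 − (12.1650·0.0144192 − 35.4303·0.233276)/(-23.2653)] = 0.3002·0.652287 = 0.195817 g/L.

0.1958 g/L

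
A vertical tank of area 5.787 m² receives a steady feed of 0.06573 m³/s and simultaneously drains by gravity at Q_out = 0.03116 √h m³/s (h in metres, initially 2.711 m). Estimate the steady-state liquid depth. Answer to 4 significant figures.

Volume balance on the tank: A dh/dt = Q_in − 0.03116 √h. At steady state dh/dt = 0:
Q_in = 0.03116 √h_ss ⇒ √h_ss = 0.06573/0.03116 = 2.10944.
h_ss = 2.10944² = 4.44972 m. (Since h₀ = 2.711 m < h_ss, the level will rise toward this value.)

4.450 m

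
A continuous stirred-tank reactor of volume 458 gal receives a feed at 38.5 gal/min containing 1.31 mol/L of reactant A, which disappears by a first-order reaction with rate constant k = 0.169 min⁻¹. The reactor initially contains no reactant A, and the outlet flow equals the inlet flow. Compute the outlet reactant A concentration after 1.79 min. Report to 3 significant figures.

V dC/dt = Q(C_in − C) − k V C.
This is linear with rate a = Q/V + k = 0.25306 min⁻¹.
C_ss = Q C_in/(Q + kV) = 0.43515 mol/L; C(t) = C_ss + (C₀ − C_ss) e^(−a t).
C(1.79) = 0.43515 + (-0.43515)·e^(−0.25306·1.79) = 0.43515 + (-0.43515)·0.63573 = 0.15851 mol/L.

0.159 mol/L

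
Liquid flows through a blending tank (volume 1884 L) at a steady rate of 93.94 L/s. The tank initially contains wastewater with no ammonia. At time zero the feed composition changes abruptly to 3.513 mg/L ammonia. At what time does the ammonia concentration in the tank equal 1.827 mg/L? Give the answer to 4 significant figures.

14.72 s

Species balance on the tank: V dC/dt = Q(C_in − C), so τ = V/Q = 20.0554 s.
C(t) = C_in + (C₀ − C_in) e^(−t/τ). Set C = 1.827 and solve for t:
e^(−t/τ) = (C − C_in)/(C₀ − C_in) = (1.827 − 3.513)/(0 − 3.513) = 0.479932
t = −τ ln(…) = 20.0554 × 0.734112 = 14.7229 s.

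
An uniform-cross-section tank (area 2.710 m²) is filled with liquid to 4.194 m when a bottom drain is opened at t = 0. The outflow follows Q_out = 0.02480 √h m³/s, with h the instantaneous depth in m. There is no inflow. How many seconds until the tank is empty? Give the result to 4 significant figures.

447.6 s

A dh/dt = −Q_out = −0.02480 √h.
Separate and integrate: 2(√h − √h₀) = −(0.02480/A) t.
Set h = 0: 2√h₀ = (0.02480/A) t_empty ⇒ t_empty = 2A√h₀/0.02480.
t_empty = 2·2.710·√4.194/0.02480 = 5.42000·2.04793/0.02480 = 447.571 s.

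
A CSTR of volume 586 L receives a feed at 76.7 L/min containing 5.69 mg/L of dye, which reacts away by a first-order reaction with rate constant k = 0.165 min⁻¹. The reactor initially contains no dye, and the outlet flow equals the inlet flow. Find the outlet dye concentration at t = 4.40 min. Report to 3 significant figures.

1.83 mg/L

Species balance: V dC/dt = Q C_in − Q C − k V C.
dC/dt = (Q/V) C_in − (Q/V + k) C; effective rate a = Q/V + k = 0.13089 + 0.165 = 0.29589 min⁻¹.
C_ss = Q C_in/(Q + kV) = 2.5170 mg/L; C(t) = C_ss + (C₀ − C_ss) e^(−a t).
C(4.40) = 2.5170 + (-2.5170)·e^(−0.29589·4.40) = 2.5170 + (-2.5170)·0.27201 = 1.8323 mg/L.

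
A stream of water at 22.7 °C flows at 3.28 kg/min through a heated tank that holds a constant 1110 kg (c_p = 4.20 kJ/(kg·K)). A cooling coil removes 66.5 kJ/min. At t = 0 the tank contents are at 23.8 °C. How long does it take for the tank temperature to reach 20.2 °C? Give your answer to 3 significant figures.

M c_p dT/dt = ṁ c_p (T_in − T) − Q̇.
τ = M/ṁ = 338.41 min; T_ss = T_in − Q̇/(ṁ c_p) = 17.873 °C.
T(t) = T_ss + (T₀ − T_ss) e^(−t/τ). Set T = 20.2:
e^(−t/τ) = (20.2 − 17.873)/(23.8 − 17.873) = 0.39263
t = −338.41 · ln(0.39263) = 316.38 min.

316 min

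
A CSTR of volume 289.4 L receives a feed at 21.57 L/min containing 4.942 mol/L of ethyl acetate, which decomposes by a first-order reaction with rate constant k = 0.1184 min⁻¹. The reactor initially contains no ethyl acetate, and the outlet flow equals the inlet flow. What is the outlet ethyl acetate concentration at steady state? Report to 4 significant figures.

1.909 mol/L

Accumulation = in − out − consumed: V dC/dt = Q C_in − Q C − k V C.
Steady state (dC/dt = 0): C_ss = Q C_in/(Q + kV) = C_in/(1 + kV/Q).
C_ss = 21.57·4.942/(21.57 + 0.1184·289.4) = 106.599/55.8350 = 1.90918 mol/L.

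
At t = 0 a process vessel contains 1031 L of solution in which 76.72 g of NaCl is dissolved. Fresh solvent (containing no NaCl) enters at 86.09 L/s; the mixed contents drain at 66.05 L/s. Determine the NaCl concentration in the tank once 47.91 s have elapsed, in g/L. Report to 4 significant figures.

Total volume: dV/dt = Q_in − Q_out = 20.0400 L/s, so V(t) = 1031 + 20.0400 t and V(47.91) = 1991.12 L.
Solute balance: dm/dt = 0 − Q_out C = −Q_out m/V(t).
dm/m = −Q_out dt/(V₀ + 20.0400 t); integrating gives ln(m/m₀) = −(Q_out/(Q_in−Q_out)) ln(V/V₀).
m = m₀ (V₀/V)^(Q_out/(Q_in−Q_out)) = 76.72 × (1031/1991.12)^(3.29591) = 8.76623 g.
C = m/V = 8.76623/1991.12 = 0.00440267 g/L.

0.004403 g/L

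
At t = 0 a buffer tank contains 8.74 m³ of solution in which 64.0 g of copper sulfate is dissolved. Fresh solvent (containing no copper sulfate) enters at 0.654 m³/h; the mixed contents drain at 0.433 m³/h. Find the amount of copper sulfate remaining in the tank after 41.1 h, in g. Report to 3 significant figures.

15.8 g

Let m(t) be the amount of copper sulfate. Volume: V(t) = V₀ + (Q_in − Q_out) t = 8.74 + 0.22100 t; V(41.1) = 17.823 m³.
Solute balance: dm/dt = 0 − Q_out C = −Q_out m/V(t).
Separate: dm/m = −Q_out dt/V(t) ⇒ ln(m/m₀) = −(Q_out/(Q_in−Q_out)) ln(V/V₀).
m = m₀ (V₀/V)^(Q_out/(Q_in−Q_out)) = 64.0 × (8.74/17.823)^(1.9593) = 15.843 g.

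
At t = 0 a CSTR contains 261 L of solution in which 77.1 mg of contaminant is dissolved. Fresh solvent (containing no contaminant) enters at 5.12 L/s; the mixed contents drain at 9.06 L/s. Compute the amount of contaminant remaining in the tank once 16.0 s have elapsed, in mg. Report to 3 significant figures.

40.8 mg

Let m(t) be the amount of contaminant. Volume: V(t) = V₀ + (Q_in − Q_out) t = 261 − 3.9400 t; V(16.0) = 197.96 L.
No contaminant enters, so dm/dt = −Q_out · (m/V).
Separate: dm/m = −Q_out dt/V(t) ⇒ ln(m/m₀) = −(Q_out/(Q_in−Q_out)) ln(V/V₀).
m = m₀ (V₀/V)^(Q_out/(Q_in−Q_out)) = 77.1 × (261/197.96)^(-2.2995) = 40.829 mg.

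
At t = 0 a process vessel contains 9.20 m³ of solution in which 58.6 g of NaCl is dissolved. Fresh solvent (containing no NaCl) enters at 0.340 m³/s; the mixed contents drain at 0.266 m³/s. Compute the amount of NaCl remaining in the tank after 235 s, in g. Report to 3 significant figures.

1.29 g

Total volume: dV/dt = Q_in − Q_out = 0.074000 m³/s, so V(t) = 9.20 + 0.074000 t and V(235) = 26.590 m³.
No NaCl enters, so dm/dt = −Q_out · (m/V).
Separate: dm/m = −Q_out dt/V(t) ⇒ ln(m/m₀) = −(Q_out/(Q_in−Q_out)) ln(V/V₀).
m = m₀ (V₀/V)^(Q_out/(Q_in−Q_out)) = 58.6 × (9.20/26.590)^(3.5946) = 1.2913 g.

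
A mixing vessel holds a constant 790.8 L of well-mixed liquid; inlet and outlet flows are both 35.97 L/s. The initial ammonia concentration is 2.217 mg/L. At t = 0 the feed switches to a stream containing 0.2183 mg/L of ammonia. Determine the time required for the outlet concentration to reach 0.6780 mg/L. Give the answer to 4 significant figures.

32.31 s

Species balance: V dC/dt = Q(C_in − C) ⇒ τ = V/Q = 21.9850 s.
C(t) = C_in + (C₀ − C_in) e^(−t/τ). Set C = 0.6780 and solve for t:
e^(−t/τ) = (C − C_in)/(C₀ − C_in) = (0.6780 − 0.2183)/(2.217 − 0.2183) = 0.229999
t = −τ ln(…) = 21.9850 × 1.46968 = 32.3109 s.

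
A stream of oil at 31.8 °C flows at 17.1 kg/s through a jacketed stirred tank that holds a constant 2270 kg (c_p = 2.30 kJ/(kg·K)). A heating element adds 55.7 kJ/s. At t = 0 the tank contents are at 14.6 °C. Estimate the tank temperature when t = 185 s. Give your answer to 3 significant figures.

Heat balance on the well-mixed liquid: M c_p dT/dt = ṁ c_p (T_in − T) + 55.7.
τ = M/ṁ = 132.75 s; T_ss = T_in + Q̇/(ṁ c_p) = 31.8 + 55.7/(17.1·2.30) = 33.216 °C.
This is linear first-order; T(t) = T_ss + (T₀ − T_ss) e^(−t/τ).
T(185) = 33.216 + (-18.616)·e^(−185/132.75) = 33.216 + (-18.616)·0.24818 = 28.596 °C.

28.6 °C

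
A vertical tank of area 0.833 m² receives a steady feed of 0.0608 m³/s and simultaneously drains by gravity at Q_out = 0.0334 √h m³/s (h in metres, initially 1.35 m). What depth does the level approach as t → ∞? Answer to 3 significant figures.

Mass balance (ρ constant): A dh/dt = Q_in − 0.0334 √h. At steady state dh/dt = 0:
Q_in = 0.0334 √h_ss ⇒ √h_ss = 0.0608/0.0334 = 1.8204.
h_ss = 1.8204² = 3.3137 m. (Since h₀ = 1.35 m < h_ss, the level will rise toward this value.)

3.31 m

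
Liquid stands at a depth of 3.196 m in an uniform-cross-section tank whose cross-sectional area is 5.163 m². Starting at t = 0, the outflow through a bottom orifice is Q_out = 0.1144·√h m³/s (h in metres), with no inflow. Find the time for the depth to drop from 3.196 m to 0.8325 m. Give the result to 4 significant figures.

A dh/dt = −Q_out = −0.1144 √h.
∫ h^(−1/2) dh = −(0.1144/A) ∫ dt, giving 2√h = 2√h₀ − (0.1144/A) t.
t = 2A(√h₀ − √h)/0.1144 = 2·5.163·(√3.196 − √0.8325)/0.1144
  = 10.3260 × (1.78774 − 0.912414) / 0.1144 = 79.0085 s.

79.01 s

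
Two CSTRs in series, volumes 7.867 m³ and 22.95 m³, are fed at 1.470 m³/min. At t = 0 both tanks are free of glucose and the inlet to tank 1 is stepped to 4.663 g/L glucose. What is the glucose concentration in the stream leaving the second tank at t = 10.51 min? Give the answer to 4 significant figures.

1.385 g/L

Time constants: τᵢ = Vᵢ/Q for each well-mixed tank.
τ₁ = 7.867/1.470 = 5.35170 min; τ₂ = 22.95/1.470 = 15.6122 min.
Solving the cascade with C₁(0)=C₂(0)=0 gives C₂(t) = C_in[1 − (τ₁ e^(−t/τ₁) − τ₂ e^(−t/τ₂))/(τ₁ − τ₂)].
At t = 10.51: e^(−t/τ₁) = 0.140316, e^(−t/τ₂) = 0.510079.
C₂ = 4.663·[1 − (5.35170·0.140316 − 15.6122·0.510079)/(-10.2605)] = 4.663·0.297059 = 1.38519 g/L.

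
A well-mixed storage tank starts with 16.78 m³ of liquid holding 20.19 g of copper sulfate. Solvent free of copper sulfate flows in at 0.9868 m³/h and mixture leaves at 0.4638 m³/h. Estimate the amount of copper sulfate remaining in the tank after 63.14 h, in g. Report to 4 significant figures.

Let m(t) be the amount of copper sulfate. Volume: V(t) = V₀ + (Q_in − Q_out) t = 16.78 + 0.523000 t; V(63.14) = 49.8022 m³.
Solute balance: dm/dt = 0 − Q_out C = −Q_out m/V(t).
Separate: dm/m = −Q_out dt/V(t) ⇒ ln(m/m₀) = −(Q_out/(Q_in−Q_out)) ln(V/V₀).
m = m₀ (V₀/V)^(Q_out/(Q_in−Q_out)) = 20.19 × (16.78/49.8022)^(0.886807) = 7.69411 g.

7.694 g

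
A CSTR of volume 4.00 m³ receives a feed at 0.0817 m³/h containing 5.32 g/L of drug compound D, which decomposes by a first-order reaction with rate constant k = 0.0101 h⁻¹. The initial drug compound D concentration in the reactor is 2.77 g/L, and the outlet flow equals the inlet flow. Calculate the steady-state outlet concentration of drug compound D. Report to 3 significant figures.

Accumulation = in − out − consumed: V dC/dt = Q C_in − Q C − k V C.
At steady state: 0 = Q C_in − (Q + kV) C_ss, so C_ss = Q C_in/(Q + kV).
C_ss = 0.0817·5.32/(0.0817 + 0.0101·4.00) = 0.43464/0.12210 = 3.5597 g/L.

3.56 g/L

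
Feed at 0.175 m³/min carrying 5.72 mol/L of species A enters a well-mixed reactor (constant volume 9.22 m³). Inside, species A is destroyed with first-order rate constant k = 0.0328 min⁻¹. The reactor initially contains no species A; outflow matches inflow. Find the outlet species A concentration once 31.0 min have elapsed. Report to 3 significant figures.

Species balance: V dC/dt = Q C_in − Q C − k V C.
This is linear with rate a = Q/V + k = 0.051780 min⁻¹.
C_ss = Q C_in/(Q + kV) = 2.0967 mol/L; C(t) = C_ss + (C₀ − C_ss) e^(−a t).
C(31.0) = 2.0967 + (-2.0967)·e^(−0.051780·31.0) = 2.0967 + (-2.0967)·0.20085 = 1.6756 mol/L.

1.68 mol/L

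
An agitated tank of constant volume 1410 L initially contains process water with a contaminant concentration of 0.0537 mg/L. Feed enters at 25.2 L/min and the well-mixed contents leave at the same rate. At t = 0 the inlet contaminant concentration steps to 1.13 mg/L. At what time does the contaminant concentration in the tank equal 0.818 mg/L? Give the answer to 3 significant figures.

Accumulation = in − out for the solute gives V dC/dt = Q(C_in − C), so τ = V/Q = 55.952 min.
C(t) = C_in + (C₀ − C_in) e^(−t/τ). Set C = 0.818 and solve for t:
e^(−t/τ) = (C − C_in)/(C₀ − C_in) = (0.818 − 1.13)/(0.0537 − 1.13) = 0.28988
t = −τ ln(…) = 55.952 × 1.2383 = 69.285 min.

69.3 min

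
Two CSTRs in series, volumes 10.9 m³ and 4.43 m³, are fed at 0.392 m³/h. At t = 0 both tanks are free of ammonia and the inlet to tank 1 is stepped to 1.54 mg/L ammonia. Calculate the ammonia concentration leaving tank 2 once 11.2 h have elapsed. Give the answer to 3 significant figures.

0.197 mg/L

Each tank obeys Vᵢ dCᵢ/dt = Q(Cᵢ₋₁ − Cᵢ), so τᵢ = Vᵢ/Q.
τ₁ = 10.9/0.392 = 27.806 h; τ₂ = 4.43/0.392 = 11.301 h.
Tank 1: C₁ = C_in(1 − e^(−t/τ₁)). Tank 2 (τ₁ ≠ τ₂): C₂ = C_in[1 − (τ₁ e^(−t/τ₁) − τ₂ e^(−t/τ₂))/(τ₁ − τ₂)].
At t = 11.2: e^(−t/τ₁) = 0.66845, e^(−t/τ₂) = 0.37118.
C₂ = 1.54·[1 − (27.806·0.66845 − 11.301·0.37118)/(16.505)] = 1.54·0.12801 = 0.19713 mg/L.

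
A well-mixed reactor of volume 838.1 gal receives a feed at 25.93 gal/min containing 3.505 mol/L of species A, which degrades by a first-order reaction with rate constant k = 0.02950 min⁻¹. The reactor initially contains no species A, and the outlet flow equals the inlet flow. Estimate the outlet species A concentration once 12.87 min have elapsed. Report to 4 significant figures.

V dC/dt = Q(C_in − C) − k V C.
This is linear with rate a = Q/V + k = 0.0604390 min⁻¹.
C_ss = Q C_in/(Q + kV) = 1.79423 mol/L; C(t) = C_ss + (C₀ − C_ss) e^(−a t).
C(12.87) = 1.79423 + (-1.79423)·e^(−0.0604390·12.87) = 1.79423 + (-1.79423)·0.459393 = 0.969972 mol/L.

0.9700 mol/L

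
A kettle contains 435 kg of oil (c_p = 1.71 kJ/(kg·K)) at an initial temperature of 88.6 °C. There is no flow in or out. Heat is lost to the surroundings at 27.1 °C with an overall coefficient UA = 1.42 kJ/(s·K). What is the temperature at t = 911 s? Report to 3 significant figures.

M c_p dT/dt = −UA(T − T_amb).
dT/dt = (T_ss − T)/τ with T_ss = T_amb = 27.100 °C, τ = M c_p/UA = 435·1.71/1.42 = 523.84 s.
T approaches T_ss exponentially: T(t) = T_ss + (T₀ − T_ss) e^(−t/τ).
T(911) = 27.100 + (61.500)·0.17568 = 37.904 °C.

37.9 °C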